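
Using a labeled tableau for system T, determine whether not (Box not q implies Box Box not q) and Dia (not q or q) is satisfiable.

Satisfiable

1. not (Box not q implies Box Box not q) and Dia (not q or q), u
2. not (Box not q implies Box Box not q), u   [and-rule on 1]
3. Dia (not q or q), u   [and-rule on 1]
4. Box not q, u   [neg-implies-rule on 2]
5. not Box Box not q, u   [neg-implies-rule on 2]
6. not q, u   [Box-rule on 4 via uRu]
7. not q or q, v   [Dia-rule on 3: fresh world v, uRv]
8. not q, v   [Box-rule on 4 via uRv]
9. not Box not q, w   [neg-Box-rule on 5: fresh world w, uRw]
10. not q, w   [Box-rule on 4 via uRw]
11. q, x   [neg-Box-rule on 9: fresh world x, wRx]
Accessibility: uRu, uRv, uRw, vRv, wRw, wRx, xRx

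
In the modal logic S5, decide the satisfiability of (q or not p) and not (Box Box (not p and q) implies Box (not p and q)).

No, unsatisfiable

1. (q or not p) and not (Box Box (not p and q) implies Box (not p and q)), 0
2. q or not p, 0
3. not (Box Box (not p and q) implies Box (not p and q)), 0
4. Box Box (not p and q), 0
5. not Box (not p and q), 0
6. Box (not p and q), 0
7. not p and q, 0
8. not p, 0
9. q, 0
10. not (not p and q), 1
11. Box (not p and q), 1
12. not p and q, 1
13. not p, 1
14. q, 1
15. not q, 1
Accessibility: 0R0, 0R1, 1R0, 1R1
Branch closes: q and not q both at 1.
(One branch shown.) All branches close.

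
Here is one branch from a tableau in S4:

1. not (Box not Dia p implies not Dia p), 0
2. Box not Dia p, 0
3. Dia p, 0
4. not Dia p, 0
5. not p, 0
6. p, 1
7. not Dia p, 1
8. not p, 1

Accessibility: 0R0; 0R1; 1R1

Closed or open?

Both p and not p appear at 1.

Closed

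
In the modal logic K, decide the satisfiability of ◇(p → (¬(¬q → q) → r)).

1. ◇(p → (¬(¬q → q) → r)), w0
2. p → (¬(¬q → q) → r), w1
3. ¬(¬q → q) → r, w1
4. r, w1
Accessibility: w0Rw1

Yes, satisfiable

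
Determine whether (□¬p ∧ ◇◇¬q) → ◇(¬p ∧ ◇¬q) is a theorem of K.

Yes, valid

Tableau for the negation ¬((□¬p ∧ ◇◇¬q) → ◇(¬p ∧ ◇¬q)):
1. ¬((□¬p ∧ ◇◇¬q) → ◇(¬p ∧ ◇¬q)), u
2. □¬p ∧ ◇◇¬q, u
3. ¬◇(¬p ∧ ◇¬q), u
4. □¬p, u
5. ◇◇¬q, u
6. ◇¬q, v
7. ¬(¬p ∧ ◇¬q), v
8. ¬p, v
9. ¬◇¬q, v
10. ¬q, w
11. q, w
Accessibility: uRv, vRw
Branch closes: q and ¬q both at w.
Every branch of the negation's tableau closes; the branch above is one of them.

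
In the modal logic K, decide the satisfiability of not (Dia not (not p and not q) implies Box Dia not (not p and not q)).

Satisfiable (open branch found)

1. not (Dia not (not p and not q) implies Box Dia not (not p and not q)), w0
2. Dia not (not p and not q), w0   [neg-implies-rule on 1]
3. not Box Dia not (not p and not q), w0   [neg-implies-rule on 1]
4. not (not p and not q), w1   [Dia-rule on 2: fresh world w1, w0Rw1]
5. q, w1   [neg-and-rule on 4 (branches; this branch)]
6. not Dia not (not p and not q), w2   [neg-Box-rule on 3: fresh world w2, w0Rw2]
Accessibility: w0Rw1, w0Rw2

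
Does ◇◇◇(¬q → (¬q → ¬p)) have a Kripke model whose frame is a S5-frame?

Yes, satisfiable

1. ◇◇◇(¬q → (¬q → ¬p)), 0
2. ◇◇(¬q → (¬q → ¬p)), 1   [◇-rule on 1: fresh world 1, 0R1]
3. ◇(¬q → (¬q → ¬p)), 2   [◇-rule on 2: fresh world 2, 1R2]
4. ¬q → (¬q → ¬p), 3   [◇-rule on 3: fresh world 3, 2R3]
5. ¬q → ¬p, 3   [→-rule on 4 (branches; this branch)]
6. ¬p, 3   [→-rule on 5 (branches; this branch)]
Accessibility: 0R0, 0R1, 0R2, 0R3, 1R0, 1R1, 1R2, 1R3, 2R0, 2R1, 2R2, 2R3, 3R0, 3R1, 3R2, 3R3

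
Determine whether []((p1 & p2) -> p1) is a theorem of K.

Valid

Tableau for the negation ~[]((p1 & p2) -> p1):
1. ~[]((p1 & p2) -> p1), u
2. ~((p1 & p2) -> p1), v   [~[]-rule on 1: fresh world v, uRv]
3. p1 & p2, v   [~->-rule on 2]
4. ~p1, v   [~->-rule on 2]
5. p1, v   [&-rule on 3]
6. p2, v   [&-rule on 3]
Accessibility: uRv
Branch closes: p1 and ~p1 both at v.
All branches of the negation close; one closing branch shown above.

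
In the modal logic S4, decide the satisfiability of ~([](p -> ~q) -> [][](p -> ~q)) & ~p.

1. ~([](p -> ~q) -> [][](p -> ~q)) & ~p, w0
2. ~([](p -> ~q) -> [][](p -> ~q)), w0
3. ~p, w0
4. [](p -> ~q), w0
5. ~[][](p -> ~q), w0
6. p -> ~q, w0
7. ~q, w0
8. ~[](p -> ~q), w1
9. p -> ~q, w1
10. ~q, w1
11. ~(p -> ~q), w2
12. p, w2
13. q, w2
14. p -> ~q, w2
15. ~q, w2
Accessibility: w0Rw0, w0Rw1, w0Rw2, w1Rw1, w1Rw2, w2Rw2
Branch closes: q and ~q both at w2.
All branches of the tableau close; one closing branch shown above.

No, unsatisfiable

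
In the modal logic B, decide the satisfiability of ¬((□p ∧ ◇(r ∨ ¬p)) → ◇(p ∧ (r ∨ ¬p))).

1. ¬((□p ∧ ◇(r ∨ ¬p)) → ◇(p ∧ (r ∨ ¬p))), u
2. □p ∧ ◇(r ∨ ¬p), u
3. ¬◇(p ∧ (r ∨ ¬p)), u
4. □p, u
5. ◇(r ∨ ¬p), u
6. ¬(p ∧ (r ∨ ¬p)), u
7. p, u
8. ¬(r ∨ ¬p), u
9. ¬r, u
10. r ∨ ¬p, v
11. ¬(p ∧ (r ∨ ¬p)), v
12. p, v
13. r, v
14. ¬(r ∨ ¬p), v
15. ¬r, v
Accessibility: uRu, uRv, vRu, vRv
Branch closes: r and ¬r both at v.
(One branch shown.) All branches close.

No, unsatisfiable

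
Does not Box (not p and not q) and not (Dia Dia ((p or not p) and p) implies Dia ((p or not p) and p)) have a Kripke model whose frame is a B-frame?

1. not Box (not p and not q) and not (Dia Dia ((p or not p) and p) implies Dia ((p or not p) and p)), w0
2. not Box (not p and not q), w0
3. not (Dia Dia ((p or not p) and p) implies Dia ((p or not p) and p)), w0
4. Dia Dia ((p or not p) and p), w0
5. not Dia ((p or not p) and p), w0
6. not ((p or not p) and p), w0
7. not p, w0
8. not (not p and not q), w1
9. not ((p or not p) and p), w1
10. q, w1
11. not p, w1
12. Dia ((p or not p) and p), w2
13. not ((p or not p) and p), w2
14. not p, w2
15. (p or not p) and p, w3
16. p or not p, w3
17. p, w3
Accessibility: w0Rw0, w0Rw1, w0Rw2, w1Rw0, w1Rw1, w2Rw0, w2Rw2, w2Rw3, w3Rw2, w3Rw3

Satisfiable (open branch found)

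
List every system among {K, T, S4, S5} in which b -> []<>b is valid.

S5

S4-tableau for the negation ~(b -> []<>b):
1. ~(b -> []<>b), 0
2. b, 0   [~->-rule on 1]
3. ~[]<>b, 0   [~->-rule on 1]
4. ~<>b, 1   [~[]-rule on 3: fresh world 1, 0R1]
5. ~b, 1   [~<>-rule on 4 via 1R1]
Accessibility: 0R0, 0R1, 1R1
Complete open branch: countermodel on an S4-frame, so not valid in S4, nor in K, T (the same frame is also a K-frame and a T-frame).
S5-tableau for the negation ~(b -> []<>b):
1. ~(b -> []<>b), 0
2. b, 0   [~->-rule on 1]
3. ~[]<>b, 0   [~->-rule on 1]
4. ~<>b, 1   [~[]-rule on 3: fresh world 1, 0R1]
5. ~b, 0   [~<>-rule on 4 via 1R0]
Accessibility: 0R0, 0R1, 1R0, 1R1
Branch closes: b and ~b both at 0.
Every branch closes (one shown): valid in S5.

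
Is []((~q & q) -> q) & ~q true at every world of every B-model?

Invalid (countermodel exists)

Tableau for the negation ~([]((~q & q) -> q) & ~q):
1. ~([]((~q & q) -> q) & ~q), 0
2. q, 0
Accessibility: 0R0
The negation has an open branch (countermodel exists).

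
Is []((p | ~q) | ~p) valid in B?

Valid in B

Tableau for the negation ~[]((p | ~q) | ~p):
1. ~[]((p | ~q) | ~p), 0
2. ~((p | ~q) | ~p), 1   [~[]-rule on 1: fresh world 1, 0R1]
3. ~(p | ~q), 1   [~|-rule on 2]
4. p, 1   [~|-rule on 2]
5. ~p, 1   [~|-rule on 3]
6. q, 1   [~|-rule on 3]
Accessibility: 0R0, 0R1, 1R0, 1R1
Branch closes: p and ~p both at 1.
All branches of the negation close; one closing branch shown above.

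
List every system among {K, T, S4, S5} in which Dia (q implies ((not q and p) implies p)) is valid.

T-tableau for the negation not Dia (q implies ((not q and p) implies p)):
1. not Dia (q implies ((not q and p) implies p)), 0
2. not (q implies ((not q and p) implies p)), 0
3. q, 0
4. not ((not q and p) implies p), 0
5. not q and p, 0
6. not p, 0
7. not q, 0
8. p, 0
Accessibility: 0R0
Branch closes: q and not q both at 0.
Every branch closes (one shown): valid in T, hence also in S4, S5 (every theorem of T is a theorem of S4 and S5).
K-tableau for the negation not Dia (q implies ((not q and p) implies p)):
1. not Dia (q implies ((not q and p) implies p)), 0
Complete open branch: countermodel on a K-frame, so not valid in K.

T, S4, S5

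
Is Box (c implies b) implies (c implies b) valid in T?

Tableau for the negation not (Box (c implies b) implies (c implies b)):
1. not (Box (c implies b) implies (c implies b)), u
2. Box (c implies b), u
3. not (c implies b), u
4. c, u
5. not b, u
6. c implies b, u
7. b, u
Accessibility: uRu
Branch closes: b and not b both at u.
All branches of the negation close; one closing branch shown above.

Yes, valid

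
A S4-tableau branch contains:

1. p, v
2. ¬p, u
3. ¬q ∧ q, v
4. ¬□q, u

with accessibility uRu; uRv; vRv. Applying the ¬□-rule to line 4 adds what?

a fresh world w with uRw, and ¬q at w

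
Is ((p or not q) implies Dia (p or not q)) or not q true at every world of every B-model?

Tableau for the negation not (((p or not q) implies Dia (p or not q)) or not q):
1. not (((p or not q) implies Dia (p or not q)) or not q), 0
2. not ((p or not q) implies Dia (p or not q)), 0   [neg-or-rule on 1]
3. q, 0   [neg-or-rule on 1]
4. p or not q, 0   [neg-implies-rule on 2]
5. not Dia (p or not q), 0   [neg-implies-rule on 2]
6. not (p or not q), 0   [neg-Dia-rule on 5 via 0R0]
7. not p, 0   [neg-or-rule on 6]
8. not q, 0   [or-rule on 4 (branches; this branch)]
Accessibility: 0R0
Branch closes: q and not q both at 0.
All branches of the negation close; one closing branch shown above.

Valid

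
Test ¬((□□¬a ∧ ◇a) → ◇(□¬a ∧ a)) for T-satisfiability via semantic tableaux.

No, unsatisfiable

1. ¬((□□¬a ∧ ◇a) → ◇(□¬a ∧ a)), 0
2. □□¬a ∧ ◇a, 0
3. ¬◇(□¬a ∧ a), 0
4. □□¬a, 0
5. ◇a, 0
6. ¬(□¬a ∧ a), 0
7. □¬a, 0
8. ¬a, 0
9. a, 1
10. ¬(□¬a ∧ a), 1
11. □¬a, 1
12. ¬a, 1
Accessibility: 0R0, 0R1, 1R1
Branch closes: a and ¬a both at 1.
Every branch closes; the branch above is one of them.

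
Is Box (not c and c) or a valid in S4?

Tableau for the negation not (Box (not c and c) or a):
1. not (Box (not c and c) or a), 0
2. not Box (not c and c), 0
3. not a, 0
4. not (not c and c), 1
5. not c, 1
Accessibility: 0R0, 0R1, 1R1
The negation has an open branch (countermodel exists).

No, not valid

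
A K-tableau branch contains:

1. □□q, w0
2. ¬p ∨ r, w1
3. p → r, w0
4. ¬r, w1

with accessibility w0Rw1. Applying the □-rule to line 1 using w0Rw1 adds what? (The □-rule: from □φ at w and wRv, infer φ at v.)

□q, w1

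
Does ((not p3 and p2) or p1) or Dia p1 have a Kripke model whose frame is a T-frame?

Satisfiable

1. ((not p3 and p2) or p1) or Dia p1, w0
2. Dia p1, w0   [or-rule on 1 (branches; this branch)]
3. p1, w1   [Dia-rule on 2: fresh world w1, w0Rw1]
Accessibility: w0Rw0, w0Rw1, w1Rw1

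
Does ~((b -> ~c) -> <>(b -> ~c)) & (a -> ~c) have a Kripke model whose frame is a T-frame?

1. ~((b -> ~c) -> <>(b -> ~c)) & (a -> ~c), 0
2. ~((b -> ~c) -> <>(b -> ~c)), 0
3. a -> ~c, 0
4. b -> ~c, 0
5. ~<>(b -> ~c), 0
6. ~(b -> ~c), 0
7. b, 0
8. c, 0
9. ~a, 0
10. ~c, 0
Accessibility: 0R0
Branch closes: c and ~c both at 0.
Every branch closes; the branch above is one of them.

Unsatisfiable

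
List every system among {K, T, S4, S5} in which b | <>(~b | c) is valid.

T, S4, S5

K-tableau for the negation ~(b | <>(~b | c)):
1. ~(b | <>(~b | c)), 0
2. ~b, 0   [~|-rule on 1]
3. ~<>(~b | c), 0   [~|-rule on 1]
Complete open branch: countermodel on a K-frame, so not valid in K.
T-tableau for the negation ~(b | <>(~b | c)):
1. ~(b | <>(~b | c)), 0
2. ~b, 0   [~|-rule on 1]
3. ~<>(~b | c), 0   [~|-rule on 1]
4. ~(~b | c), 0   [~<>-rule on 3 via 0R0]
5. b, 0   [~|-rule on 4]
6. ~c, 0   [~|-rule on 4]
Accessibility: 0R0
Branch closes: b and ~b both at 0.
Every branch closes (one shown): valid in T, hence also in S4, S5 (every theorem of T is a theorem of S4 and S5).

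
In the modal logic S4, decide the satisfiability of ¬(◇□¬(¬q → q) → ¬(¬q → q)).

1. ¬(◇□¬(¬q → q) → ¬(¬q → q)), 0
2. ◇□¬(¬q → q), 0
3. ¬q → q, 0
4. q, 0
5. □¬(¬q → q), 1
6. ¬(¬q → q), 1
7. ¬q, 1
Accessibility: 0R0, 0R1, 1R1

Satisfiable (open branch found)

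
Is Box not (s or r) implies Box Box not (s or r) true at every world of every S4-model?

Valid in S4

Tableau for the negation not (Box not (s or r) implies Box Box not (s or r)):
1. not (Box not (s or r) implies Box Box not (s or r)), u
2. Box not (s or r), u
3. not Box Box not (s or r), u
4. not (s or r), u
5. not s, u
6. not r, u
7. not Box not (s or r), v
8. not (s or r), v
9. not s, v
10. not r, v
11. s or r, w
12. not (s or r), w
13. not s, w
14. not r, w
15. r, w
Accessibility: uRu, uRv, uRw, vRv, vRw, wRw
Branch closes: r and not r both at w.
Every branch of the negation's tableau closes; the branch above is one of them.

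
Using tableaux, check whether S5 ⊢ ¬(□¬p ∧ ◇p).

Yes, valid

Tableau for the negation □¬p ∧ ◇p:
1. □¬p ∧ ◇p, w0
2. □¬p, w0   [∧-rule on 1]
3. ◇p, w0   [∧-rule on 1]
4. ¬p, w0   [□-rule on 2 via w0Rw0]
5. p, w1   [◇-rule on 3: fresh world w1, w0Rw1]
6. ¬p, w1   [□-rule on 2 via w0Rw1]
Accessibility: w0Rw0, w0Rw1, w1Rw0, w1Rw1
Branch closes: p and ¬p both at w1.
All branches of the negation close; one closing branch shown above.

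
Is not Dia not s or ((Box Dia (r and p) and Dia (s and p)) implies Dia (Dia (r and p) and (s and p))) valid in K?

Tableau for the negation not (not Dia not s or ((Box Dia (r and p) and Dia (s and p)) implies Dia (Dia (r and p) and (s and p)))):
1. not (not Dia not s or ((Box Dia (r and p) and Dia (s and p)) implies Dia (Dia (r and p) and (s and p)))), u
2. Dia not s, u   [neg-or-rule on 1]
3. not ((Box Dia (r and p) and Dia (s and p)) implies Dia (Dia (r and p) and (s and p))), u   [neg-or-rule on 1]
4. Box Dia (r and p) and Dia (s and p), u   [neg-implies-rule on 3]
5. not Dia (Dia (r and p) and (s and p)), u   [neg-implies-rule on 3]
6. Box Dia (r and p), u   [and-rule on 4]
7. Dia (s and p), u   [and-rule on 4]
8. not s, v   [Dia-rule on 2: fresh world v, uRv]
9. not (Dia (r and p) and (s and p)), v   [neg-Dia-rule on 5 via uRv]
10. Dia (r and p), v   [Box-rule on 6 via uRv]
11. not (s and p), v   [neg-and-rule on 9 (branches; this branch)]
12. not p, v   [neg-and-rule on 11 (branches; this branch)]
13. s and p, w   [Dia-rule on 7: fresh world w, uRw]
14. s, w   [and-rule on 13]
15. p, w   [and-rule on 13]
16. not (Dia (r and p) and (s and p)), w   [neg-Dia-rule on 5 via uRw]
17. Dia (r and p), w   [Box-rule on 6 via uRw]
18. not Dia (r and p), w   [neg-and-rule on 16 (branches; this branch)]
19. r and p, x   [Dia-rule on 10: fresh world x, vRx]
20. r, x   [and-rule on 19]
21. p, x   [and-rule on 19]
22. r and p, y   [Dia-rule on 17: fresh world y, wRy]
23. r, y   [and-rule on 22]
24. p, y   [and-rule on 22]
25. not (r and p), y   [neg-Dia-rule on 18 via wRy]
26. not p, y   [neg-and-rule on 25 (branches; this branch)]
Accessibility: uRv, uRw, vRx, wRy
Branch closes: p and not p both at y.
All branches of the negation close; one closing branch shown above.

Yes, valid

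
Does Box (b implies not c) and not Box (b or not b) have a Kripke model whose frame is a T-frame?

1. Box (b implies not c) and not Box (b or not b), 0
2. Box (b implies not c), 0
3. not Box (b or not b), 0
4. b implies not c, 0
5. not c, 0
6. not (b or not b), 1
7. not b, 1
8. b, 1
Accessibility: 0R0, 0R1, 1R1
Branch closes: b and not b both at 1.
All branches of the tableau close; one closing branch shown above.

No, unsatisfiable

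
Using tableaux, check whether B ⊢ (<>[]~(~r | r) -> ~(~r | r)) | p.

Valid in B

Tableau for the negation ~((<>[]~(~r | r) -> ~(~r | r)) | p):
1. ~((<>[]~(~r | r) -> ~(~r | r)) | p), w0
2. ~(<>[]~(~r | r) -> ~(~r | r)), w0   [~|-rule on 1]
3. ~p, w0   [~|-rule on 1]
4. <>[]~(~r | r), w0   [~->-rule on 2]
5. ~r | r, w0   [~->-rule on 2]
6. r, w0   [|-rule on 5 (branches; this branch)]
7. []~(~r | r), w1   [<>-rule on 4: fresh world w1, w0Rw1]
8. ~(~r | r), w0   [[]-rule on 7 via w1Rw0]
9. ~r, w0   [~|-rule on 8]
Accessibility: w0Rw0, w0Rw1, w1Rw0, w1Rw1
Branch closes: r and ~r both at w0.
Every branch of the negation's tableau closes; the branch above is one of them.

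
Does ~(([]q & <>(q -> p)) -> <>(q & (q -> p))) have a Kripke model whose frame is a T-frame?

1. ~(([]q & <>(q -> p)) -> <>(q & (q -> p))), 0
2. []q & <>(q -> p), 0   [~->-rule on 1]
3. ~<>(q & (q -> p)), 0   [~->-rule on 1]
4. []q, 0   [&-rule on 2]
5. <>(q -> p), 0   [&-rule on 2]
6. ~(q & (q -> p)), 0   [~<>-rule on 3 via 0R0]
7. q, 0   [[]-rule on 4 via 0R0]
8. ~(q -> p), 0   [~&-rule on 6 (branches; this branch)]
9. ~p, 0   [~->-rule on 8]
10. q -> p, 1   [<>-rule on 5: fresh world 1, 0R1]
11. ~(q & (q -> p)), 1   [~<>-rule on 3 via 0R1]
12. q, 1   [[]-rule on 4 via 0R1]
13. p, 1   [->-rule on 10 (branches; this branch)]
14. ~(q -> p), 1   [~&-rule on 11 (branches; this branch)]
15. ~p, 1   [~->-rule on 14]
Accessibility: 0R0, 0R1, 1R1
Branch closes: p and ~p both at 1.
All branches of the tableau close; one closing branch shown above.

No, unsatisfiable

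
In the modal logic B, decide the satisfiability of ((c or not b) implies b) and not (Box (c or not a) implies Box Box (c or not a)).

1. ((c or not b) implies b) and not (Box (c or not a) implies Box Box (c or not a)), w0
2. (c or not b) implies b, w0
3. not (Box (c or not a) implies Box Box (c or not a)), w0
4. Box (c or not a), w0
5. not Box Box (c or not a), w0
6. c or not a, w0
7. b, w0
8. not a, w0
9. not Box (c or not a), w1
10. c or not a, w1
11. not a, w1
12. not (c or not a), w2
13. not c, w2
14. a, w2
Accessibility: w0Rw0, w0Rw1, w1Rw0, w1Rw1, w1Rw2, w2Rw1, w2Rw2

Satisfiable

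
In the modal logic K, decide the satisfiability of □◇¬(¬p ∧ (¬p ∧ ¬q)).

Satisfiable (open branch found)

1. □◇¬(¬p ∧ (¬p ∧ ¬q)), u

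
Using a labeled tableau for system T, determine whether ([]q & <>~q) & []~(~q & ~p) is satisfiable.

Unsatisfiable

1. ([]q & <>~q) & []~(~q & ~p), u
2. []q & <>~q, u
3. []~(~q & ~p), u
4. []q, u
5. <>~q, u
6. ~(~q & ~p), u
7. q, u
8. p, u
9. ~q, v
10. ~(~q & ~p), v
11. q, v
Accessibility: uRu, uRv, vRv
Branch closes: q and ~q both at v.
All branches of the tableau close; one closing branch shown above.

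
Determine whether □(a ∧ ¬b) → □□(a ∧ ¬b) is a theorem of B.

Not valid

Tableau for the negation ¬(□(a ∧ ¬b) → □□(a ∧ ¬b)):
1. ¬(□(a ∧ ¬b) → □□(a ∧ ¬b)), u
2. □(a ∧ ¬b), u   [¬→-rule on 1]
3. ¬□□(a ∧ ¬b), u   [¬→-rule on 1]
4. a ∧ ¬b, u   [□-rule on 2 via uRu]
5. a, u   [∧-rule on 4]
6. ¬b, u   [∧-rule on 4]
7. ¬□(a ∧ ¬b), v   [¬□-rule on 3: fresh world v, uRv]
8. a ∧ ¬b, v   [□-rule on 2 via uRv]
9. a, v   [∧-rule on 8]
10. ¬b, v   [∧-rule on 8]
11. ¬(a ∧ ¬b), w   [¬□-rule on 7: fresh world w, vRw]
12. b, w   [¬∧-rule on 11 (branches; this branch)]
Accessibility: uRu, uRv, vRu, vRv, vRw, wRv, wRw
The negation has an open branch (countermodel exists).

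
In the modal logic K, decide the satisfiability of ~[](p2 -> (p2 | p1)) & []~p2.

Unsatisfiable

1. ~[](p2 -> (p2 | p1)) & []~p2, u
2. ~[](p2 -> (p2 | p1)), u
3. []~p2, u
4. ~(p2 -> (p2 | p1)), v
5. p2, v
6. ~(p2 | p1), v
7. ~p2, v
8. ~p1, v
Accessibility: uRv
Branch closes: p2 and ~p2 both at v.
All branches of the tableau close; one closing branch shown above.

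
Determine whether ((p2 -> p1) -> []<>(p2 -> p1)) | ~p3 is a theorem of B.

Yes, valid

Tableau for the negation ~(((p2 -> p1) -> []<>(p2 -> p1)) | ~p3):
1. ~(((p2 -> p1) -> []<>(p2 -> p1)) | ~p3), 0
2. ~((p2 -> p1) -> []<>(p2 -> p1)), 0
3. p3, 0
4. p2 -> p1, 0
5. ~[]<>(p2 -> p1), 0
6. p1, 0
7. ~<>(p2 -> p1), 1
8. ~(p2 -> p1), 0
9. p2, 0
10. ~p1, 0
Accessibility: 0R0, 0R1, 1R0, 1R1
Branch closes: p1 and ~p1 both at 0.
Every branch of the negation's tableau closes; the branch above is one of them.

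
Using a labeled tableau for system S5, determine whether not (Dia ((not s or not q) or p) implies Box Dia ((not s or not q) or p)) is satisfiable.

Unsatisfiable (every branch closes)

1. not (Dia ((not s or not q) or p) implies Box Dia ((not s or not q) or p)), u
2. Dia ((not s or not q) or p), u   [neg-implies-rule on 1]
3. not Box Dia ((not s or not q) or p), u   [neg-implies-rule on 1]
4. (not s or not q) or p, v   [Dia-rule on 2: fresh world v, uRv]
5. not s or not q, v   [or-rule on 4 (branches; this branch)]
6. not q, v   [or-rule on 5 (branches; this branch)]
7. not Dia ((not s or not q) or p), w   [neg-Box-rule on 3: fresh world w, uRw]
8. not ((not s or not q) or p), u   [neg-Dia-rule on 7 via wRu]
9. not (not s or not q), u   [neg-or-rule on 8]
10. not p, u   [neg-or-rule on 8]
11. s, u   [neg-or-rule on 9]
12. q, u   [neg-or-rule on 9]
13. not ((not s or not q) or p), v   [neg-Dia-rule on 7 via wRv]
14. not (not s or not q), v   [neg-or-rule on 13]
15. not p, v   [neg-or-rule on 13]
16. s, v   [neg-or-rule on 14]
17. q, v   [neg-or-rule on 14]
Accessibility: uRu, uRv, uRw, vRu, vRv, vRw, wRu, wRv, wRw
Branch closes: q and not q both at v.
(One branch shown.) All branches close.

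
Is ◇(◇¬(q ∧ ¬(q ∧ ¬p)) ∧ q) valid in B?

Tableau for the negation ¬◇(◇¬(q ∧ ¬(q ∧ ¬p)) ∧ q):
1. ¬◇(◇¬(q ∧ ¬(q ∧ ¬p)) ∧ q), w0
2. ¬(◇¬(q ∧ ¬(q ∧ ¬p)) ∧ q), w0
3. ¬q, w0
Accessibility: w0Rw0
The negation has an open branch (countermodel exists).

Not valid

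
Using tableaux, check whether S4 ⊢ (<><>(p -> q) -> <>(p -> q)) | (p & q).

Tableau for the negation ~((<><>(p -> q) -> <>(p -> q)) | (p & q)):
1. ~((<><>(p -> q) -> <>(p -> q)) | (p & q)), u
2. ~(<><>(p -> q) -> <>(p -> q)), u
3. ~(p & q), u
4. <><>(p -> q), u
5. ~<>(p -> q), u
6. ~(p -> q), u
7. p, u
8. ~q, u
9. <>(p -> q), v
10. ~(p -> q), v
11. p, v
12. ~q, v
13. p -> q, w
14. ~(p -> q), w
15. p, w
16. ~q, w
17. q, w
Accessibility: uRu, uRv, uRw, vRv, vRw, wRw
Branch closes: q and ~q both at w.
Every branch of the negation's tableau closes; the branch above is one of them.

Valid in S4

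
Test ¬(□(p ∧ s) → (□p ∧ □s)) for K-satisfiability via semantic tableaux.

Unsatisfiable (every branch closes)

1. ¬(□(p ∧ s) → (□p ∧ □s)), w0
2. □(p ∧ s), w0
3. ¬(□p ∧ □s), w0
4. ¬□s, w0
5. ¬s, w1
6. p ∧ s, w1
7. p, w1
8. s, w1
Accessibility: w0Rw1
Branch closes: s and ¬s both at w1.
All branches of the tableau close; one closing branch shown above.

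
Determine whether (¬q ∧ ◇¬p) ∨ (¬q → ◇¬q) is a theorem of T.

Tableau for the negation ¬((¬q ∧ ◇¬p) ∨ (¬q → ◇¬q)):
1. ¬((¬q ∧ ◇¬p) ∨ (¬q → ◇¬q)), 0
2. ¬(¬q ∧ ◇¬p), 0
3. ¬(¬q → ◇¬q), 0
4. ¬q, 0
5. ¬◇¬q, 0
6. q, 0
Accessibility: 0R0
Branch closes: q and ¬q both at 0.
Every branch of the negation's tableau closes; the branch above is one of them.

Valid in T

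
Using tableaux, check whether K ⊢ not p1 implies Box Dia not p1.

Tableau for the negation not (not p1 implies Box Dia not p1):
1. not (not p1 implies Box Dia not p1), w0
2. not p1, w0   [neg-implies-rule on 1]
3. not Box Dia not p1, w0   [neg-implies-rule on 1]
4. not Dia not p1, w1   [neg-Box-rule on 3: fresh world w1, w0Rw1]
Accessibility: w0Rw1
The negation has an open branch (countermodel exists).

No, not valid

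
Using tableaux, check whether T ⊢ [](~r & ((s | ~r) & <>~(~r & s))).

Tableau for the negation ~[](~r & ((s | ~r) & <>~(~r & s))):
1. ~[](~r & ((s | ~r) & <>~(~r & s))), w0
2. ~(~r & ((s | ~r) & <>~(~r & s))), w1
3. ~((s | ~r) & <>~(~r & s)), w1
4. ~<>~(~r & s), w1
5. ~r & s, w1
6. ~r, w1
7. s, w1
Accessibility: w0Rw0, w0Rw1, w1Rw1
The negation has an open branch (countermodel exists).

Not valid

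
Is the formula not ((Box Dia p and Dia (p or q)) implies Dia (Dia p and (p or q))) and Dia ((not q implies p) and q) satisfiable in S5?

No, unsatisfiable

1. not ((Box Dia p and Dia (p or q)) implies Dia (Dia p and (p or q))) and Dia ((not q implies p) and q), w0
2. not ((Box Dia p and Dia (p or q)) implies Dia (Dia p and (p or q))), w0
3. Dia ((not q implies p) and q), w0
4. Box Dia p and Dia (p or q), w0
5. not Dia (Dia p and (p or q)), w0
6. Box Dia p, w0
7. Dia (p or q), w0
8. not (Dia p and (p or q)), w0
9. Dia p, w0
10. not (p or q), w0
11. not p, w0
12. not q, w0
13. (not q implies p) and q, w1
14. not q implies p, w1
15. q, w1
16. not (Dia p and (p or q)), w1
17. Dia p, w1
18. not Dia p, w1
19. not p, w1
20. p or q, w2
21. not (Dia p and (p or q)), w2
22. Dia p, w2
23. not p, w2
24. q, w2
25. not Dia p, w2
26. p, w3
27. not (Dia p and (p or q)), w3
28. Dia p, w3
29. not p, w3
Accessibility: w0Rw0, w0Rw1, w0Rw2, w0Rw3, w1Rw0, w1Rw1, w1Rw2, w1Rw3, w2Rw0, w2Rw1, w2Rw2, w2Rw3, w3Rw0, w3Rw1, w3Rw2, w3Rw3
Branch closes: p and not p both at w3.
(One branch shown.) All branches close.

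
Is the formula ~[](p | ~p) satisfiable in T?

1. ~[](p | ~p), w0
2. ~(p | ~p), w1   [~[]-rule on 1: fresh world w1, w0Rw1]
3. ~p, w1   [~|-rule on 2]
4. p, w1   [~|-rule on 2]
Accessibility: w0Rw0, w0Rw1, w1Rw1
Branch closes: p and ~p both at w1.
(One branch shown.) All branches close.

Unsatisfiable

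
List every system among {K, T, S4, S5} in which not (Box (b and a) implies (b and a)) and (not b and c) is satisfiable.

K-tableau for the formula:
1. not (Box (b and a) implies (b and a)) and (not b and c), w0
2. not (Box (b and a) implies (b and a)), w0
3. not b and c, w0
4. Box (b and a), w0
5. not (b and a), w0
6. not b, w0
7. c, w0
8. not a, w0
Complete open branch: satisfiable in K.
T-tableau for the formula:
1. not (Box (b and a) implies (b and a)) and (not b and c), w0
2. not (Box (b and a) implies (b and a)), w0
3. not b and c, w0
4. Box (b and a), w0
5. not (b and a), w0
6. not b, w0
7. c, w0
8. b and a, w0
9. b, w0
10. a, w0
Accessibility: w0Rw0
Branch closes: b and not b both at w0.
Every branch closes (one shown): unsatisfiable in T, hence also in S4, S5 (every S4/S5-frame is a T-frame).

K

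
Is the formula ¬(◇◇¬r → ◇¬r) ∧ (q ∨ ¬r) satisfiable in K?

1. ¬(◇◇¬r → ◇¬r) ∧ (q ∨ ¬r), u
2. ¬(◇◇¬r → ◇¬r), u
3. q ∨ ¬r, u
4. ◇◇¬r, u
5. ¬◇¬r, u
6. ¬r, u
7. ◇¬r, v
8. r, v
9. ¬r, w
Accessibility: uRv, vRw

Satisfiable (open branch found)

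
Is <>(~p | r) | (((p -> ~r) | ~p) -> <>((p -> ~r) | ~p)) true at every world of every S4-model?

Tableau for the negation ~(<>(~p | r) | (((p -> ~r) | ~p) -> <>((p -> ~r) | ~p))):
1. ~(<>(~p | r) | (((p -> ~r) | ~p) -> <>((p -> ~r) | ~p))), w0
2. ~<>(~p | r), w0
3. ~(((p -> ~r) | ~p) -> <>((p -> ~r) | ~p)), w0
4. (p -> ~r) | ~p, w0
5. ~<>((p -> ~r) | ~p), w0
6. ~(~p | r), w0
7. p, w0
8. ~r, w0
9. ~((p -> ~r) | ~p), w0
10. ~(p -> ~r), w0
11. r, w0
Accessibility: w0Rw0
Branch closes: r and ~r both at w0.
Every branch of the negation's tableau closes; the branch above is one of them.

Valid in S4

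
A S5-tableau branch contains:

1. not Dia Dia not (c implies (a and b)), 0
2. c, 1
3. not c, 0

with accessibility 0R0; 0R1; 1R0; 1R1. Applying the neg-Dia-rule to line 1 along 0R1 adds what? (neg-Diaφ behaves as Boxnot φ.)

not Dia not (c implies (a and b)), 1

neg-Diaφ behaves as Boxnot φ: propagate the negated body to each accessible world.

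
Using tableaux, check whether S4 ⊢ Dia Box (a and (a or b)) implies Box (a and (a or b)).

Not valid

Tableau for the negation not (Dia Box (a and (a or b)) implies Box (a and (a or b))):
1. not (Dia Box (a and (a or b)) implies Box (a and (a or b))), 0
2. Dia Box (a and (a or b)), 0
3. not Box (a and (a or b)), 0
4. Box (a and (a or b)), 1
5. a and (a or b), 1
6. a, 1
7. a or b, 1
8. b, 1
9. not (a and (a or b)), 2
10. not (a or b), 2
11. not a, 2
12. not b, 2
Accessibility: 0R0, 0R1, 0R2, 1R1, 2R2
The negation has an open branch (countermodel exists).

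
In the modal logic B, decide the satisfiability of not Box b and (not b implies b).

Satisfiable (open branch found)

1. not Box b and (not b implies b), 0
2. not Box b, 0   [and-rule on 1]
3. not b implies b, 0   [and-rule on 1]
4. b, 0   [implies-rule on 3 (branches; this branch)]
5. not b, 1   [neg-Box-rule on 2: fresh world 1, 0R1]
Accessibility: 0R0, 0R1, 1R0, 1R1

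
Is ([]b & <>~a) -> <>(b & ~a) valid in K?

Valid in K

Tableau for the negation ~(([]b & <>~a) -> <>(b & ~a)):
1. ~(([]b & <>~a) -> <>(b & ~a)), 0
2. []b & <>~a, 0   [~->-rule on 1]
3. ~<>(b & ~a), 0   [~->-rule on 1]
4. []b, 0   [&-rule on 2]
5. <>~a, 0   [&-rule on 2]
6. ~a, 1   [<>-rule on 5: fresh world 1, 0R1]
7. ~(b & ~a), 1   [~<>-rule on 3 via 0R1]
8. b, 1   [[]-rule on 4 via 0R1]
9. a, 1   [~&-rule on 7 (branches; this branch)]
Accessibility: 0R1
Branch closes: a and ~a both at 1.
Every branch of the negation's tableau closes; the branch above is one of them.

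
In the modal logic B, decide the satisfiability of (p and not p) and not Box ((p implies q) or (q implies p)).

1. (p and not p) and not Box ((p implies q) or (q implies p)), u
2. p and not p, u
3. not Box ((p implies q) or (q implies p)), u
4. p, u
5. not p, u
Accessibility: uRu
Branch closes: p and not p both at u.
Every branch closes; the branch above is one of them.

Unsatisfiable (every branch closes)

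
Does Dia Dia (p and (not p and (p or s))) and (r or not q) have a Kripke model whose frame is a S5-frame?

Unsatisfiable (every branch closes)

1. Dia Dia (p and (not p and (p or s))) and (r or not q), u
2. Dia Dia (p and (not p and (p or s))), u
3. r or not q, u
4. not q, u
5. Dia (p and (not p and (p or s))), v
6. p and (not p and (p or s)), w
7. p, w
8. not p and (p or s), w
9. not p, w
10. p or s, w
Accessibility: uRu, uRv, uRw, vRu, vRv, vRw, wRu, wRv, wRw
Branch closes: p and not p both at w.
(One branch shown.) All branches close.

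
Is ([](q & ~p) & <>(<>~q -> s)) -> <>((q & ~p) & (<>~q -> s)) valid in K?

Valid

Tableau for the negation ~(([](q & ~p) & <>(<>~q -> s)) -> <>((q & ~p) & (<>~q -> s))):
1. ~(([](q & ~p) & <>(<>~q -> s)) -> <>((q & ~p) & (<>~q -> s))), 0
2. [](q & ~p) & <>(<>~q -> s), 0
3. ~<>((q & ~p) & (<>~q -> s)), 0
4. [](q & ~p), 0
5. <>(<>~q -> s), 0
6. <>~q -> s, 1
7. ~((q & ~p) & (<>~q -> s)), 1
8. q & ~p, 1
9. q, 1
10. ~p, 1
11. ~<>~q, 1
12. ~(<>~q -> s), 1
13. <>~q, 1
14. ~s, 1
15. ~q, 2
16. q, 2
Accessibility: 0R1, 1R2
Branch closes: q and ~q both at 2.
All branches of the negation close; one closing branch shown above.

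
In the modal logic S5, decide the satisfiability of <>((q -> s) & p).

Yes, satisfiable

1. <>((q -> s) & p), w0
2. (q -> s) & p, w1
3. q -> s, w1
4. p, w1
5. s, w1
Accessibility: w0Rw0, w0Rw1, w1Rw0, w1Rw1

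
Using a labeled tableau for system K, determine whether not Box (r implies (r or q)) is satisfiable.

1. not Box (r implies (r or q)), 0
2. not (r implies (r or q)), 1
3. r, 1
4. not (r or q), 1
5. not r, 1
6. not q, 1
Accessibility: 0R1
Branch closes: r and not r both at 1.
(One branch shown.) All branches close.

Unsatisfiable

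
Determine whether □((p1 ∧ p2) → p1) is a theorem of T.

Tableau for the negation ¬□((p1 ∧ p2) → p1):
1. ¬□((p1 ∧ p2) → p1), w0
2. ¬((p1 ∧ p2) → p1), w1   [¬□-rule on 1: fresh world w1, w0Rw1]
3. p1 ∧ p2, w1   [¬→-rule on 2]
4. ¬p1, w1   [¬→-rule on 2]
5. p1, w1   [∧-rule on 3]
6. p2, w1   [∧-rule on 3]
Accessibility: w0Rw0, w0Rw1, w1Rw1
Branch closes: p1 and ¬p1 both at w1.
Every branch of the negation's tableau closes; the branch above is one of them.

Valid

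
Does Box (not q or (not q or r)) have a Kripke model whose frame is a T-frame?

Satisfiable

1. Box (not q or (not q or r)), 0
2. not q or (not q or r), 0
3. not q or r, 0
4. r, 0
Accessibility: 0R0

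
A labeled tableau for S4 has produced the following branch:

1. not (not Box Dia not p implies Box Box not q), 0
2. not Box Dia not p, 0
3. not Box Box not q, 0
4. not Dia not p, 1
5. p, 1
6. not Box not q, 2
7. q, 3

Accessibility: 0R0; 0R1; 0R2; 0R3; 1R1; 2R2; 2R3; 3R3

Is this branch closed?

Not closed

No world carries both an atom and its negation.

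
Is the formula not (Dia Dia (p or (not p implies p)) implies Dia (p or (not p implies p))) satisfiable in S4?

1. not (Dia Dia (p or (not p implies p)) implies Dia (p or (not p implies p))), 0
2. Dia Dia (p or (not p implies p)), 0
3. not Dia (p or (not p implies p)), 0
4. not (p or (not p implies p)), 0
5. not p, 0
6. not (not p implies p), 0
7. Dia (p or (not p implies p)), 1
8. not (p or (not p implies p)), 1
9. not p, 1
10. not (not p implies p), 1
11. p or (not p implies p), 2
12. not (p or (not p implies p)), 2
13. not p, 2
14. not (not p implies p), 2
15. not p implies p, 2
16. p, 2
Accessibility: 0R0, 0R1, 0R2, 1R1, 1R2, 2R2
Branch closes: p and not p both at 2.
(One branch shown.) All branches close.

Unsatisfiable (every branch closes)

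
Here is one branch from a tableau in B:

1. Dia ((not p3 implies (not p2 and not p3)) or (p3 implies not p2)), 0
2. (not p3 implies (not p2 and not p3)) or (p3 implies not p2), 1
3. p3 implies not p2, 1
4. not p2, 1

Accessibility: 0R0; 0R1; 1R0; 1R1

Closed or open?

There is no literal clash: for every atom and world, at most one sign appears.

Not closed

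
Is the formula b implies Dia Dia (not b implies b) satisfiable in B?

Satisfiable

1. b implies Dia Dia (not b implies b), 0
2. Dia Dia (not b implies b), 0
3. Dia (not b implies b), 1
4. not b implies b, 2
5. b, 2
Accessibility: 0R0, 0R1, 1R0, 1R1, 1R2, 2R1, 2R2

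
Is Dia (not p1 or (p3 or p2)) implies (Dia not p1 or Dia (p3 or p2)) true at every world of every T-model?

Valid

Tableau for the negation not (Dia (not p1 or (p3 or p2)) implies (Dia not p1 or Dia (p3 or p2))):
1. not (Dia (not p1 or (p3 or p2)) implies (Dia not p1 or Dia (p3 or p2))), 0
2. Dia (not p1 or (p3 or p2)), 0
3. not (Dia not p1 or Dia (p3 or p2)), 0
4. not Dia not p1, 0
5. not Dia (p3 or p2), 0
6. p1, 0
7. not (p3 or p2), 0
8. not p3, 0
9. not p2, 0
10. not p1 or (p3 or p2), 1
11. p1, 1
12. not (p3 or p2), 1
13. not p3, 1
14. not p2, 1
15. p3 or p2, 1
16. p2, 1
Accessibility: 0R0, 0R1, 1R1
Branch closes: p2 and not p2 both at 1.
Every branch of the negation's tableau closes; the branch above is one of them.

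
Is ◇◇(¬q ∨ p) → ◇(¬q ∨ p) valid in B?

Tableau for the negation ¬(◇◇(¬q ∨ p) → ◇(¬q ∨ p)):
1. ¬(◇◇(¬q ∨ p) → ◇(¬q ∨ p)), 0
2. ◇◇(¬q ∨ p), 0   [¬→-rule on 1]
3. ¬◇(¬q ∨ p), 0   [¬→-rule on 1]
4. ¬(¬q ∨ p), 0   [¬◇-rule on 3 via 0R0]
5. q, 0   [¬∨-rule on 4]
6. ¬p, 0   [¬∨-rule on 4]
7. ◇(¬q ∨ p), 1   [◇-rule on 2: fresh world 1, 0R1]
8. ¬(¬q ∨ p), 1   [¬◇-rule on 3 via 0R1]
9. q, 1   [¬∨-rule on 8]
10. ¬p, 1   [¬∨-rule on 8]
11. ¬q ∨ p, 2   [◇-rule on 7: fresh world 2, 1R2]
12. p, 2   [∨-rule on 11 (branches; this branch)]
Accessibility: 0R0, 0R1, 1R0, 1R1, 1R2, 2R1, 2R2
The negation has an open branch (countermodel exists).

No, not valid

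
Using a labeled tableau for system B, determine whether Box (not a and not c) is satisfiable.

1. Box (not a and not c), w0
2. not a and not c, w0   [Box-rule on 1 via w0Rw0]
3. not a, w0   [and-rule on 2]
4. not c, w0   [and-rule on 2]
Accessibility: w0Rw0

Yes, satisfiable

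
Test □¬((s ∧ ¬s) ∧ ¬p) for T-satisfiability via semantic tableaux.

1. □¬((s ∧ ¬s) ∧ ¬p), 0
2. ¬((s ∧ ¬s) ∧ ¬p), 0
3. p, 0
Accessibility: 0R0

Satisfiable (open branch found)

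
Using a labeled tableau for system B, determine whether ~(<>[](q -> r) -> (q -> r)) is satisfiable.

Unsatisfiable

1. ~(<>[](q -> r) -> (q -> r)), w0
2. <>[](q -> r), w0
3. ~(q -> r), w0
4. q, w0
5. ~r, w0
6. [](q -> r), w1
7. q -> r, w0
8. q -> r, w1
9. r, w0
Accessibility: w0Rw0, w0Rw1, w1Rw0, w1Rw1
Branch closes: r and ~r both at w0.
(One branch shown.) All branches close.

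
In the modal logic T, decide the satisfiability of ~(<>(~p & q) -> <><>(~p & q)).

1. ~(<>(~p & q) -> <><>(~p & q)), u
2. <>(~p & q), u
3. ~<><>(~p & q), u
4. ~<>(~p & q), u
5. ~(~p & q), u
6. ~q, u
7. ~p & q, v
8. ~p, v
9. q, v
10. ~<>(~p & q), v
11. ~(~p & q), v
12. ~q, v
Accessibility: uRu, uRv, vRv
Branch closes: q and ~q both at v.
All branches of the tableau close; one closing branch shown above.

Unsatisfiable (every branch closes)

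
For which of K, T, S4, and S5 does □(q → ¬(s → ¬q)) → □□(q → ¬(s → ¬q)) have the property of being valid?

S4, S5

T-tableau for the negation ¬(□(q → ¬(s → ¬q)) → □□(q → ¬(s → ¬q))):
1. ¬(□(q → ¬(s → ¬q)) → □□(q → ¬(s → ¬q))), u
2. □(q → ¬(s → ¬q)), u   [¬→-rule on 1]
3. ¬□□(q → ¬(s → ¬q)), u   [¬→-rule on 1]
4. q → ¬(s → ¬q), u   [□-rule on 2 via uRu]
5. ¬(s → ¬q), u   [→-rule on 4 (branches; this branch)]
6. s, u   [¬→-rule on 5]
7. q, u   [¬→-rule on 5]
8. ¬□(q → ¬(s → ¬q)), v   [¬□-rule on 3: fresh world v, uRv]
9. q → ¬(s → ¬q), v   [□-rule on 2 via uRv]
10. ¬(s → ¬q), v   [→-rule on 9 (branches; this branch)]
11. s, v   [¬→-rule on 10]
12. q, v   [¬→-rule on 10]
13. ¬(q → ¬(s → ¬q)), w   [¬□-rule on 8: fresh world w, vRw]
14. q, w   [¬→-rule on 13]
15. s → ¬q, w   [¬→-rule on 13]
16. ¬s, w   [→-rule on 15 (branches; this branch)]
Accessibility: uRu, uRv, vRv, vRw, wRw
Complete open branch: countermodel on a T-frame, so not valid in T, nor in K (the same frame is also a K-frame).
S4-tableau for the negation ¬(□(q → ¬(s → ¬q)) → □□(q → ¬(s → ¬q))):
1. ¬(□(q → ¬(s → ¬q)) → □□(q → ¬(s → ¬q))), u
2. □(q → ¬(s → ¬q)), u   [¬→-rule on 1]
3. ¬□□(q → ¬(s → ¬q)), u   [¬→-rule on 1]
4. q → ¬(s → ¬q), u   [□-rule on 2 via uRu]
5. ¬(s → ¬q), u   [→-rule on 4 (branches; this branch)]
6. s, u   [¬→-rule on 5]
7. q, u   [¬→-rule on 5]
8. ¬□(q → ¬(s → ¬q)), v   [¬□-rule on 3: fresh world v, uRv]
9. q → ¬(s → ¬q), v   [□-rule on 2 via uRv]
10. ¬(s → ¬q), v   [→-rule on 9 (branches; this branch)]
11. s, v   [¬→-rule on 10]
12. q, v   [¬→-rule on 10]
13. ¬(q → ¬(s → ¬q)), w   [¬□-rule on 8: fresh world w, vRw]
14. q, w   [¬→-rule on 13]
15. s → ¬q, w   [¬→-rule on 13]
16. q → ¬(s → ¬q), w   [□-rule on 2 via uRw]
17. ¬s, w   [→-rule on 15 (branches; this branch)]
18. ¬(s → ¬q), w   [→-rule on 16 (branches; this branch)]
19. s, w   [¬→-rule on 18]
Accessibility: uRu, uRv, uRw, vRv, vRw, wRw
Branch closes: s and ¬s both at w.
Every branch closes (one shown): valid in S4, hence also in S5 (every theorem of S4 is a theorem of S5).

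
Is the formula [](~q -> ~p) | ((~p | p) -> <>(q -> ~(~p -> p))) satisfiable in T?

Yes, satisfiable

1. [](~q -> ~p) | ((~p | p) -> <>(q -> ~(~p -> p))), w0
2. (~p | p) -> <>(q -> ~(~p -> p)), w0
3. <>(q -> ~(~p -> p)), w0
4. q -> ~(~p -> p), w1
5. ~(~p -> p), w1
6. ~p, w1
Accessibility: w0Rw0, w0Rw1, w1Rw1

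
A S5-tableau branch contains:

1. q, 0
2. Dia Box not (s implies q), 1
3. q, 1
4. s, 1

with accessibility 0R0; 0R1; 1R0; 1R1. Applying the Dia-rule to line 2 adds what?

a fresh world 2 with 1R2, and Box not (s implies q) at 2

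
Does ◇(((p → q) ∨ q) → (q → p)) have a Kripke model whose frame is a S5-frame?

Satisfiable

1. ◇(((p → q) ∨ q) → (q → p)), w0
2. ((p → q) ∨ q) → (q → p), w1
3. q → p, w1
4. p, w1
Accessibility: w0Rw0, w0Rw1, w1Rw0, w1Rw1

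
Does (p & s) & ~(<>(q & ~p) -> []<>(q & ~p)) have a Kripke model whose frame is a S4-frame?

1. (p & s) & ~(<>(q & ~p) -> []<>(q & ~p)), u
2. p & s, u   [&-rule on 1]
3. ~(<>(q & ~p) -> []<>(q & ~p)), u   [&-rule on 1]
4. p, u   [&-rule on 2]
5. s, u   [&-rule on 2]
6. <>(q & ~p), u   [~->-rule on 3]
7. ~[]<>(q & ~p), u   [~->-rule on 3]
8. q & ~p, v   [<>-rule on 6: fresh world v, uRv]
9. q, v   [&-rule on 8]
10. ~p, v   [&-rule on 8]
11. ~<>(q & ~p), w   [~[]-rule on 7: fresh world w, uRw]
12. ~(q & ~p), w   [~<>-rule on 11 via wRw]
13. p, w   [~&-rule on 12 (branches; this branch)]
Accessibility: uRu, uRv, uRw, vRv, wRw

Satisfiable (open branch found)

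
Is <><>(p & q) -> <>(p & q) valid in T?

No, not valid

Tableau for the negation ~(<><>(p & q) -> <>(p & q)):
1. ~(<><>(p & q) -> <>(p & q)), 0
2. <><>(p & q), 0
3. ~<>(p & q), 0
4. ~(p & q), 0
5. ~q, 0
6. <>(p & q), 1
7. ~(p & q), 1
8. ~q, 1
9. p & q, 2
10. p, 2
11. q, 2
Accessibility: 0R0, 0R1, 1R1, 1R2, 2R2
The negation has an open branch (countermodel exists).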